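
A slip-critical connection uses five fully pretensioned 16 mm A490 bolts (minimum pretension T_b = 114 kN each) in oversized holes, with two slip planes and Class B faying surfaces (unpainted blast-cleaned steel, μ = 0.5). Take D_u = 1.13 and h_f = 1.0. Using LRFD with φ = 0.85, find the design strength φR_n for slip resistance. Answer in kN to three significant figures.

R_n = μ · D_u · h_f · T_b · n_s · n_b = 0.5 × 1.13 × 1.0 × 114 × 2 × 5 = 644.1 kN.
Design strength φR_n = 0.85 × 644.1 = 547 kN.

547 kN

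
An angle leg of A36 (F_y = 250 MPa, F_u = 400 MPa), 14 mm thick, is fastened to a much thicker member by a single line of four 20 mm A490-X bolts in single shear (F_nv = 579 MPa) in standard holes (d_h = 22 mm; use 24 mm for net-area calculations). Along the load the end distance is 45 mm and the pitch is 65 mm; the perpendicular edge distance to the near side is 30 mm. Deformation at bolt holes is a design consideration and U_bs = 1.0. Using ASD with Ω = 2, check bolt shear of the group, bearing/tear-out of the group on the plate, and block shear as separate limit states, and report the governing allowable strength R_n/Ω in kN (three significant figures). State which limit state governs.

Bolt shear: A_b = π·20²/4 = 314.2 mm²; R_n = 579 × 314.2 × 4 × 1 / 1000 = 727.6 kN → 727.6 / 2 = 364 kN.
Bearing: edge l_c = 34, r_n = 228.5 kN; interior l_c = 43, r_n = 268.8 kN; R_n = 228.5 + 3·268.8 = 1035 kN → 517 kN.
Block shear: A_gv = 3360, A_nv = 2184, A_nt = 252 mm²; R_n = min(0.6F_uA_nv, 0.6F_yA_gv) + U_bs·F_u·A_nt = 604.8 kN → 302 kN.
Block shear governs: 302 kN.

302 kN (block shear governs)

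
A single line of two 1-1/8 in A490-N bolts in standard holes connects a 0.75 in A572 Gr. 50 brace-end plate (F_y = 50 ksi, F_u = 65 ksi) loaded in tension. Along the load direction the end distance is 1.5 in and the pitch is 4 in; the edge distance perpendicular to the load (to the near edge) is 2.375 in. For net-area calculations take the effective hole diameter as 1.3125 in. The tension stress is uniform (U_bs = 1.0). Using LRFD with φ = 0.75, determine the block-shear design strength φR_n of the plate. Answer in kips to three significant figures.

Shear plane L_v = 1.5 + 1·4 = 5.5 in; A_gv = 5.5 × 0.75 = 4.125 in².
A_nv = (5.5 − 1.5·1.3125) × 0.75 = 2.648 in².
A_nt = (2.375 − 0.5·1.3125) × 0.75 = 1.289 in².
0.6 F_u A_nv = 103.3 kips; 0.6 F_y A_gv = 123.8 kips → shear rupture governs the shear term.
R_n = 103.3 + 1.0 × 65 × 1.289 = 187.1 kips.
Design strength φR_n = 0.75 × 187.1 = 140 kips.

140 kips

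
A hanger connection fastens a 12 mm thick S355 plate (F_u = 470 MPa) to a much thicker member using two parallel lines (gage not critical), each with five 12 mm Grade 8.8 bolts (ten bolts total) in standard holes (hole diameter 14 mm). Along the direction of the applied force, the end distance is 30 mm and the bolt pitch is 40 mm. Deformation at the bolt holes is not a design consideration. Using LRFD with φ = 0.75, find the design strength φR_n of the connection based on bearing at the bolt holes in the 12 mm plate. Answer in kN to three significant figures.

1510 kN

Per bolt r_n = 1.5 l_c t F_u ≤ 3.0 d t F_u; upper limit = 3.0 × 12 × 12 × 470 / 1000 = 203 kN.
Edge bolt: l_c = 30 − 14/2 = 23 mm → 1.5 × 23 × 12 × 470 / 1000 = 194.6 → r_n = 194.6 kN.
Interior bolts: l_c = 40 − 14 = 26 mm → 1.5 × 26 × 12 × 470 / 1000 = 220 → r_n = 203 kN.
R_n = 2 × 194.6 + 8 × 203 = 2013 kN.
Design strength φR_n = 0.75 × 2013 = 1510 kN.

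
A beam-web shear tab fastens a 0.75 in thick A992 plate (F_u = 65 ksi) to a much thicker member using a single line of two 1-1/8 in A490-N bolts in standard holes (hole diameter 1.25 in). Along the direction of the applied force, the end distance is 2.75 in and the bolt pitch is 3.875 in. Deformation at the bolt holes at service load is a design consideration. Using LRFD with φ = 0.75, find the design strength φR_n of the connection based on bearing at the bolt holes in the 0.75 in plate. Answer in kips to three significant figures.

192 kips

Per bolt r_n = 1.2 l_c t F_u ≤ 2.4 d t F_u; upper limit = 2.4 × 1.125 × 0.75 × 65 = 131.6 kips.
Edge bolt: l_c = 2.75 − 1.25/2 = 2.125 in → 1.2 × 2.125 × 0.75 × 65 = 124.3 → r_n = 124.3 kips.
Interior bolts: l_c = 3.875 − 1.25 = 2.625 in → 1.2 × 2.625 × 0.75 × 65 = 153.6 → r_n = 131.6 kips.
R_n = 1 × 124.3 + 1 × 131.6 = 255.9 kips.
Design strength φR_n = 0.75 × 255.9 = 192 kips.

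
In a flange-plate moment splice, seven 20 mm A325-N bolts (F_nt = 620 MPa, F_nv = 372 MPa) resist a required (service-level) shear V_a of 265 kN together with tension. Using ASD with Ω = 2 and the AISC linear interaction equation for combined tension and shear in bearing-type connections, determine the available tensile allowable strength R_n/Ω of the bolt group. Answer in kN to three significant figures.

445 kN

A_b = π·20²/4 = 314.2 mm²; f_rv = 265 × 1000 / (7 × 314.2) = 120.5 MPa.
F'_nt = 1.3 F_nt − (Ω F_nt / F_nv) f_rv = 1.3·620 − (2·620/372)·120.5 = 404.3 MPa, capped at F_nt → F'_nt = 404.3 MPa.
R_n = F'_nt · A_b · n = 404.3 × 314.2 × 7 / 1000 = 889.2 kN.
Allowable strength R_n/Ω = 889.2 / 2 = 445 kN.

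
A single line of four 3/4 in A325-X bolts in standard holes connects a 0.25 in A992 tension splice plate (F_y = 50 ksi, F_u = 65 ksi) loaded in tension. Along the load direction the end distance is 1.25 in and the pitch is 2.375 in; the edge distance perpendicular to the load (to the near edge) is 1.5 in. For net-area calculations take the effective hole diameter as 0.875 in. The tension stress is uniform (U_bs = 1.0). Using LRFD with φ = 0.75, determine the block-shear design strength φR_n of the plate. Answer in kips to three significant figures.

51.8 kips

Shear plane L_v = 1.25 + 3·2.375 = 8.375 in; A_gv = 8.375 × 0.25 = 2.094 in².
A_nv = (8.375 − 3.5·0.875) × 0.25 = 1.328 in².
A_nt = (1.5 − 0.5·0.875) × 0.25 = 0.2656 in².
0.6 F_u A_nv = 51.8 kips; 0.6 F_y A_gv = 62.81 kips → shear rupture governs the shear term.
R_n = 51.8 + 1.0 × 65 × 0.2656 = 69.06 kips.
Design strength φR_n = 0.75 × 69.06 = 51.8 kips.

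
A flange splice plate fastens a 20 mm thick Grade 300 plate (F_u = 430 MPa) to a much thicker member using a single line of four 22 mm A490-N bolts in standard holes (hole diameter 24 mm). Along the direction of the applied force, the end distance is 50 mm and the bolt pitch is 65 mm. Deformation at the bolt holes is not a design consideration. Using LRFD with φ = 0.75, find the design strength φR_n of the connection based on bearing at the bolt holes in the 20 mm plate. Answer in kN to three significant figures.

Per bolt r_n = 1.5 l_c t F_u ≤ 3.0 d t F_u; upper limit = 3.0 × 22 × 20 × 430 / 1000 = 567.6 kN.
Edge bolt: l_c = 50 − 24/2 = 38 mm → 1.5 × 38 × 20 × 430 / 1000 = 490.2 → r_n = 490.2 kN.
Interior bolts: l_c = 65 − 24 = 41 mm → 1.5 × 41 × 20 × 430 / 1000 = 528.9 → r_n = 528.9 kN.
R_n = 1 × 490.2 + 3 × 528.9 = 2077 kN.
Design strength φR_n = 0.75 × 2077 = 1560 kN.

1560 kN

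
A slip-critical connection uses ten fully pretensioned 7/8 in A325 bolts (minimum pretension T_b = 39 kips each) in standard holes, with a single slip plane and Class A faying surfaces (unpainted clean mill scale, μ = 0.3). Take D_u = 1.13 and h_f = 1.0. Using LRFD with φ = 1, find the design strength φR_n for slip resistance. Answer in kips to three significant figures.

R_n = μ · D_u · h_f · T_b · n_s · n_b = 0.3 × 1.13 × 1.0 × 39 × 1 × 10 = 132.2 kips.
Design strength φR_n = 1 × 132.2 = 132 kips.

132 kips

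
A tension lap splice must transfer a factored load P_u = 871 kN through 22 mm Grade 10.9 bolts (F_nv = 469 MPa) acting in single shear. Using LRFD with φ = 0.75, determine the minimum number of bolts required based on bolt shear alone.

7 bolts

A_b = π·22²/4 = 380.1 mm².
Per-bolt design strength φR_n = 0.75 × 469 × 380.1 × 1 / 1000 = 133.7 kN.
n ≥ 871 / 133.7 = 6.514 → use 7 bolts.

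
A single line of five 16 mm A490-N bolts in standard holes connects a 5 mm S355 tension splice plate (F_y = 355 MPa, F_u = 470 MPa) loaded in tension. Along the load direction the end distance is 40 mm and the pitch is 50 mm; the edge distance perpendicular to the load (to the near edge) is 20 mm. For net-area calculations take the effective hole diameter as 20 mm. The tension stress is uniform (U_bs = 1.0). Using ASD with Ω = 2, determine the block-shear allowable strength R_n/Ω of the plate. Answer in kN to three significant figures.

118 kN

Shear plane L_v = 40 + 4·50 = 240 mm; A_gv = 240 × 5 = 1200 mm².
A_nv = (240 − 4.5·20) × 5 = 750 mm².
A_nt = (20 − 0.5·20) × 5 = 50 mm².
0.6 F_u A_nv = 211.5 kN; 0.6 F_y A_gv = 255.6 kN → shear rupture governs the shear term.
R_n = 211.5 + 1.0 × 470 × 50 / 1000 = 235 kN.
Allowable strength R_n/Ω = 235 / 2 = 118 kN.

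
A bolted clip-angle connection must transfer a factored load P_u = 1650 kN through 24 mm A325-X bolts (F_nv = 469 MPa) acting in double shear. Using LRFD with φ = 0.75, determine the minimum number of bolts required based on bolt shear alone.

A_b = π·24²/4 = 452.4 mm².
Per-bolt design strength φR_n = 0.75 × 469 × 452.4 × 2 / 1000 = 318.3 kN.
n ≥ 1650 / 318.3 = 5.185 → use 6 bolts.

6 bolts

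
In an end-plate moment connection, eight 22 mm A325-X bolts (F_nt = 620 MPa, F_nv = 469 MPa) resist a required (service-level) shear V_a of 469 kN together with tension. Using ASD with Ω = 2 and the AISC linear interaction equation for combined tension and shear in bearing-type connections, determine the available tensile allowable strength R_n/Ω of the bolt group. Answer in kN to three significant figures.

A_b = π·22²/4 = 380.1 mm²; f_rv = 469 × 1000 / (8 × 380.1) = 154.2 MPa.
F'_nt = 1.3 F_nt − (Ω F_nt / F_nv) f_rv = 1.3·620 − (2·620/469)·154.2 = 398.2 MPa, capped at F_nt → F'_nt = 398.2 MPa.
R_n = F'_nt · A_b · n = 398.2 × 380.1 × 8 / 1000 = 1211 kN.
Allowable strength R_n/Ω = 1211 / 2 = 606 kN.

606 kN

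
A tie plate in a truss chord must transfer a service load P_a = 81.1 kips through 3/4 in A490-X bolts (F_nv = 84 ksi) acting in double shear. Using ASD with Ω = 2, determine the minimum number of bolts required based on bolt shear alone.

3 bolts

A_b = π·0.75²/4 = 0.4418 in².
Per-bolt allowable strength R_n/Ω = 84 × 0.4418 × 2 / 2 = 37.11 kips.
n ≥ 81.1 / 37.11 = 2.185 → use 3 bolts.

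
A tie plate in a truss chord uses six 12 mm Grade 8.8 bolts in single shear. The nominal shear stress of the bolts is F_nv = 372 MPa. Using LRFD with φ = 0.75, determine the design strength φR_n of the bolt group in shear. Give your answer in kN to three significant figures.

189 kN

A_b = π × 12² / 4 = 113.1 mm².
R_n = F_nv · A_b · n · n_s = 372 × 113.1 × 6 × 1 / 1000 = 252.4 kN.
Design strength φR_n = 0.75 × 252.4 = 189 kN.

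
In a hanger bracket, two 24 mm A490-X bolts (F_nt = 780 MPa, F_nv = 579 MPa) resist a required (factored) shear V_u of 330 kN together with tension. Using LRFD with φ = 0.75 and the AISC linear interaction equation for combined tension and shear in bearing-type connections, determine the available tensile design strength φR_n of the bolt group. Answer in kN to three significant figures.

244 kN

A_b = π·24²/4 = 452.4 mm²; f_rv = 330 × 1000 / (2 × 452.4) = 364.7 MPa.
F'_nt = 1.3 F_nt − (F_nt / φF_nv) f_rv = 1.3·780 − (780/(0.75·579))·364.7 = 358.9 MPa, capped at F_nt → F'_nt = 358.9 MPa.
R_n = F'_nt · A_b · n = 358.9 × 452.4 × 2 / 1000 = 324.7 kN.
Design strength φR_n = 0.75 × 324.7 = 244 kN.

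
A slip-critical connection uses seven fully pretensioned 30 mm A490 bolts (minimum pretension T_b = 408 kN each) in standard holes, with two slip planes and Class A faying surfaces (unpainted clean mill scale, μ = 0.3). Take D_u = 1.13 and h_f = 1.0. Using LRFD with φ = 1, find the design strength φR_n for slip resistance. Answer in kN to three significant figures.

1940 kN

R_n = μ · D_u · h_f · T_b · n_s · n_b = 0.3 × 1.13 × 1.0 × 408 × 2 × 7 = 1936 kN.
Design strength φR_n = 1 × 1936 = 1940 kN.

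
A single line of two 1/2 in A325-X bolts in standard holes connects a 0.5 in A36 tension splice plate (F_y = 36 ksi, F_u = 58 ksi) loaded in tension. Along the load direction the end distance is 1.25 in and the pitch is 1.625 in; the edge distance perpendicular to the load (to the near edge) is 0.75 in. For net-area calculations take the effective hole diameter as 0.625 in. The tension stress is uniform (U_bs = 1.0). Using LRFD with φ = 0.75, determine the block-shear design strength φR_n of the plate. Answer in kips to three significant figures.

Shear plane L_v = 1.25 + 1·1.625 = 2.875 in; A_gv = 2.875 × 0.5 = 1.438 in².
A_nv = (2.875 − 1.5·0.625) × 0.5 = 0.9688 in².
A_nt = (0.75 − 0.5·0.625) × 0.5 = 0.2188 in².
0.6 F_u A_nv = 33.71 kips; 0.6 F_y A_gv = 31.05 kips → shear yielding governs the shear term.
R_n = 31.05 + 1.0 × 58 × 0.2188 = 43.74 kips.
Design strength φR_n = 0.75 × 43.74 = 32.8 kips.

32.8 kips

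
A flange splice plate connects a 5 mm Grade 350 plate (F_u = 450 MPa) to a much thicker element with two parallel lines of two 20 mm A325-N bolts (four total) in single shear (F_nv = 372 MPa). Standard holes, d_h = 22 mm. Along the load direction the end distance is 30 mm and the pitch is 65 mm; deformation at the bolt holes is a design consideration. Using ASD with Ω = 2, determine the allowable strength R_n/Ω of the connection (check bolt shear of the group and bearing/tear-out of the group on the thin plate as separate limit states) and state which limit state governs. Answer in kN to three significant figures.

159 kN (bearing governs)

Bolt shear: A_b = π·20²/4 = 314.2 mm²; R_n = 372 × 314.2 × 4 × 1 / 1000 = 467.5 kN → 467.5 / 2 = 234 kN.
Bearing (1.2 l_c t F_u ≤ 2.4 d t F_u): upper limit = 2.4·20·5·450 / 1000 = 108 kN.
  Edge l_c = 30 − 22/2 = 19 → r_n = 51.3 kN; interior l_c = 65 − 22 = 43 → r_n = 108 kN.
  R_n,bearing = 2·51.3 + 2·108 = 318.6 kN → 318.6 / 2 = 159 kN.
Bearing governs: 159 kN.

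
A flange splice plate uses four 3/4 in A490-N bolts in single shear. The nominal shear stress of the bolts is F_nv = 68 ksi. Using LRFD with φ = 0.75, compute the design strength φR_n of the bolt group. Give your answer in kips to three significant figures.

90.1 kips

A_b = π × 0.75² / 4 = 0.4418 in².
R_n = F_nv · A_b · n · n_s = 68 × 0.4418 × 4 × 1 = 120.2 kips.
Design strength φR_n = 0.75 × 120.2 = 90.1 kips.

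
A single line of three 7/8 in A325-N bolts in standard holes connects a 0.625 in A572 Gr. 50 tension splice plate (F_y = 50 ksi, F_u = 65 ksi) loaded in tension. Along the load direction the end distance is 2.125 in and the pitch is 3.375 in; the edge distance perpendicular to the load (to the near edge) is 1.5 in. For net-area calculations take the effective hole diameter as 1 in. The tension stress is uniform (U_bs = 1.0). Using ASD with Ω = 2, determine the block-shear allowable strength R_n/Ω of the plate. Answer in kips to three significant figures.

98 kips

Shear plane L_v = 2.125 + 2·3.375 = 8.875 in; A_gv = 8.875 × 0.625 = 5.547 in².
A_nv = (8.875 − 2.5·1) × 0.625 = 3.984 in².
A_nt = (1.5 − 0.5·1) × 0.625 = 0.625 in².
0.6 F_u A_nv = 155.4 kips; 0.6 F_y A_gv = 166.4 kips → shear rupture governs the shear term.
R_n = 155.4 + 1.0 × 65 × 0.625 = 196 kips.
Allowable strength R_n/Ω = 196 / 2 = 98 kips.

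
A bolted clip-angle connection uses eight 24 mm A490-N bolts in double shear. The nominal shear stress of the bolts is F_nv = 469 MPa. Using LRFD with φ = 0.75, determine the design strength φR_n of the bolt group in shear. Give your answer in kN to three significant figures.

2550 kN

A_b = π × 24² / 4 = 452.4 mm².
R_n = F_nv · A_b · n · n_s = 469 × 452.4 × 8 × 2 / 1000 = 3395 kN.
Design strength φR_n = 0.75 × 3395 = 2550 kN.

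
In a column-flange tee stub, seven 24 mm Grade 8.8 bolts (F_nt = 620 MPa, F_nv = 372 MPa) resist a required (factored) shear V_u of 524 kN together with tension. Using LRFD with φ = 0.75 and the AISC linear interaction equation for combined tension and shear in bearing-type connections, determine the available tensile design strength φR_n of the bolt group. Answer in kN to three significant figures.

A_b = π·24²/4 = 452.4 mm²; f_rv = 524 × 1000 / (7 × 452.4) = 165.5 MPa.
F'_nt = 1.3 F_nt − (F_nt / φF_nv) f_rv = 1.3·620 − (620/(0.75·372))·165.5 = 438.3 MPa, capped at F_nt → F'_nt = 438.3 MPa.
R_n = F'_nt · A_b · n = 438.3 × 452.4 × 7 / 1000 = 1388 kN.
Design strength φR_n = 0.75 × 1388 = 1040 kN.

1040 kN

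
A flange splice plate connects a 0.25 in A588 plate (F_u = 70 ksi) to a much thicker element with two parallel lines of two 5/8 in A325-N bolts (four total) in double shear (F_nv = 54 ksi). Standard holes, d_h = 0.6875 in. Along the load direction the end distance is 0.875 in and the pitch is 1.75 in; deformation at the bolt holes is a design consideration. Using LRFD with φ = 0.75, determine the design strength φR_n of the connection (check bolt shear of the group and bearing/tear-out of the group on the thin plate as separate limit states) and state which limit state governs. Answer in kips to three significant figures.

Bolt shear: A_b = π·0.625²/4 = 0.3068 in²; R_n = 54 × 0.3068 × 4 × 2 = 132.5 kips → 0.75 × 132.5 = 99.4 kips.
Bearing (1.2 l_c t F_u ≤ 2.4 d t F_u): upper limit = 2.4·0.625·0.25·70 = 26.25 kips.
  Edge l_c = 0.875 − 0.6875/2 = 0.5312 → r_n = 11.16 kips; interior l_c = 1.75 − 0.6875 = 1.062 → r_n = 22.31 kips.
  R_n,bearing = 2·11.16 + 2·22.31 = 66.94 kips → 0.75 × 66.94 = 50.2 kips.
Bearing governs: 50.2 kips.

50.2 kips (bearing governs)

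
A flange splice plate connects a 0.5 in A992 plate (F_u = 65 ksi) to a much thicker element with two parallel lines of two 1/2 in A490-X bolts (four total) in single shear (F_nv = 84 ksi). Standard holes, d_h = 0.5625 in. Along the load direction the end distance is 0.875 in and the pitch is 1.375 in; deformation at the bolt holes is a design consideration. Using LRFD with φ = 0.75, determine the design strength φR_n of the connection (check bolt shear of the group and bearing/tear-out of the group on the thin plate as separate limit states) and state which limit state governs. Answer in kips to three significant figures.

49.5 kips (bolt shear governs)

Bolt shear: A_b = π·0.5²/4 = 0.1963 in²; R_n = 84 × 0.1963 × 4 × 1 = 65.97 kips → 0.75 × 65.97 = 49.5 kips.
Bearing (1.2 l_c t F_u ≤ 2.4 d t F_u): upper limit = 2.4·0.5·0.5·65 = 39 kips.
  Edge l_c = 0.875 − 0.5625/2 = 0.5938 → r_n = 23.16 kips; interior l_c = 1.375 − 0.5625 = 0.8125 → r_n = 31.69 kips.
  R_n,bearing = 2·23.16 + 2·31.69 = 109.7 kips → 0.75 × 109.7 = 82.3 kips.
Bolt shear governs: 49.5 kips.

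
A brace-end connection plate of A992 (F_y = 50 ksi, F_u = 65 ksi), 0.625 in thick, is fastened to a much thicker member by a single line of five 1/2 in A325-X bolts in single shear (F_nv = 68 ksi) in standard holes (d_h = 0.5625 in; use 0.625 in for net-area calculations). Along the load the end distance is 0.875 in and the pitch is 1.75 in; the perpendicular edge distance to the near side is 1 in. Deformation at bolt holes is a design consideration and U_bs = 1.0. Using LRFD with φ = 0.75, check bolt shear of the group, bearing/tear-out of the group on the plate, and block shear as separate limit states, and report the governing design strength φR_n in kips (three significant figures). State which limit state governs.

Bolt shear: A_b = π·0.5²/4 = 0.1963 in²; R_n = 68 × 0.1963 × 5 × 1 = 66.76 kips → 0.75 × 66.76 = 50.1 kips.
Bearing: edge l_c = 0.5938, r_n = 28.95 kips; interior l_c = 1.188, r_n = 48.75 kips; R_n = 28.95 + 4·48.75 = 223.9 kips → 168 kips.
Block shear: A_gv = 4.922, A_nv = 3.164, A_nt = 0.4297 in²; R_n = min(0.6F_uA_nv, 0.6F_yA_gv) + U_bs·F_u·A_nt = 151.3 kips → 113 kips.
Bolt shear governs: 50.1 kips.

50.1 kips (bolt shear governs)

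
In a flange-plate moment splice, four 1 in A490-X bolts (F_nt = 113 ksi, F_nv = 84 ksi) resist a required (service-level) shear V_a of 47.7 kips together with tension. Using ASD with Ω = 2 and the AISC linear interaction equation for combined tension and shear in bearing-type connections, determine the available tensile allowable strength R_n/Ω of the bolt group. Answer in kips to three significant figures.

167 kips

A_b = π·1²/4 = 0.7854 in²; f_rv = 47.7 / (4 × 0.7854) = 15.18 ksi.
F'_nt = 1.3 F_nt − (Ω F_nt / F_nv) f_rv = 1.3·113 − (2·113/84)·15.18 = 106 ksi, capped at F_nt → F'_nt = 106 ksi.
R_n = F'_nt · A_b · n = 106 × 0.7854 × 4 = 333.2 kips.
Allowable strength R_n/Ω = 333.2 / 2 = 167 kips.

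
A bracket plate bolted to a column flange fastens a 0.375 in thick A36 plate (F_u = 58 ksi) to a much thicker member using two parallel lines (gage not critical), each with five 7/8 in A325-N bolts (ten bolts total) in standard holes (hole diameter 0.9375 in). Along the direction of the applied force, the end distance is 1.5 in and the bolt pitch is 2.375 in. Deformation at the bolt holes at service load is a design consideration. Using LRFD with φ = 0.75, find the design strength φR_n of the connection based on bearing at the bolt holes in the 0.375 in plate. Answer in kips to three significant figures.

265 kips

Per bolt r_n = 1.2 l_c t F_u ≤ 2.4 d t F_u; upper limit = 2.4 × 0.875 × 0.375 × 58 = 45.68 kips.
Edge bolt: l_c = 1.5 − 0.9375/2 = 1.031 in → 1.2 × 1.031 × 0.375 × 58 = 26.92 → r_n = 26.92 kips.
Interior bolts: l_c = 2.375 − 0.9375 = 1.438 in → 1.2 × 1.438 × 0.375 × 58 = 37.52 → r_n = 37.52 kips.
R_n = 2 × 26.92 + 8 × 37.52 = 354 kips.
Design strength φR_n = 0.75 × 354 = 265 kips.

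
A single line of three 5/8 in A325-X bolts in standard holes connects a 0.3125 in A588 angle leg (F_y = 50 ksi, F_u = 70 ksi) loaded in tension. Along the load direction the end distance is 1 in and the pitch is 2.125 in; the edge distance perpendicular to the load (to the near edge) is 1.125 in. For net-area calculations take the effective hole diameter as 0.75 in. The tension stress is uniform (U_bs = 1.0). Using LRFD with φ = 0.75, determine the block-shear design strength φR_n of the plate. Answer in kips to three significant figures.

45.5 kips

Shear plane L_v = 1 + 2·2.125 = 5.25 in; A_gv = 5.25 × 0.3125 = 1.641 in².
A_nv = (5.25 − 2.5·0.75) × 0.3125 = 1.055 in².
A_nt = (1.125 − 0.5·0.75) × 0.3125 = 0.2344 in².
0.6 F_u A_nv = 44.3 kips; 0.6 F_y A_gv = 49.22 kips → shear rupture governs the shear term.
R_n = 44.3 + 1.0 × 70 × 0.2344 = 60.7 kips.
Design strength φR_n = 0.75 × 60.7 = 45.5 kips.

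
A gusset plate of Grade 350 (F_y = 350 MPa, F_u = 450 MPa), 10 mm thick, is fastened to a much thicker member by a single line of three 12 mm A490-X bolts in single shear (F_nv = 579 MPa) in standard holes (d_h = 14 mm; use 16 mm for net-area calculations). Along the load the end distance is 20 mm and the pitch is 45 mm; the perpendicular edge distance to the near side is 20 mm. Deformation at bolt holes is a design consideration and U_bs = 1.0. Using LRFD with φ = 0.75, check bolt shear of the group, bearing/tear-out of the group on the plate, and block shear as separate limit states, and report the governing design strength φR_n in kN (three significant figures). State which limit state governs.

Bolt shear: A_b = π·12²/4 = 113.1 mm²; R_n = 579 × 113.1 × 3 × 1 / 1000 = 196.5 kN → 0.75 × 196.5 = 147 kN.
Bearing: edge l_c = 13, r_n = 70.2 kN; interior l_c = 31, r_n = 129.6 kN; R_n = 70.2 + 2·129.6 = 329.4 kN → 247 kN.
Block shear: A_gv = 1100, A_nv = 700, A_nt = 120 mm²; R_n = min(0.6F_uA_nv, 0.6F_yA_gv) + U_bs·F_u·A_nt = 243 kN → 182 kN.
Bolt shear governs: 147 kN.

147 kN (bolt shear governs)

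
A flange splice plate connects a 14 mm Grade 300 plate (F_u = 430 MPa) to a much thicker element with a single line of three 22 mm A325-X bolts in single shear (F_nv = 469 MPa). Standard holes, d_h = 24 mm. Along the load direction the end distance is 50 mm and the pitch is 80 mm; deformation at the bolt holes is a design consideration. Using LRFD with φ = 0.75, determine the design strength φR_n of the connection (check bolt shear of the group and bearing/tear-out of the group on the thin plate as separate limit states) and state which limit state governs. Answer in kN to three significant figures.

Bolt shear: A_b = π·22²/4 = 380.1 mm²; R_n = 469 × 380.1 × 3 × 1 / 1000 = 534.8 kN → 0.75 × 534.8 = 401 kN.
Bearing (1.2 l_c t F_u ≤ 2.4 d t F_u): upper limit = 2.4·22·14·430 / 1000 = 317.9 kN.
  Edge l_c = 50 − 24/2 = 38 → r_n = 274.5 kN; interior l_c = 80 − 24 = 56 → r_n = 317.9 kN.
  R_n,bearing = 1·274.5 + 2·317.9 = 910.2 kN → 0.75 × 910.2 = 683 kN.
Bolt shear governs: 401 kN.

401 kN (bolt shear governs)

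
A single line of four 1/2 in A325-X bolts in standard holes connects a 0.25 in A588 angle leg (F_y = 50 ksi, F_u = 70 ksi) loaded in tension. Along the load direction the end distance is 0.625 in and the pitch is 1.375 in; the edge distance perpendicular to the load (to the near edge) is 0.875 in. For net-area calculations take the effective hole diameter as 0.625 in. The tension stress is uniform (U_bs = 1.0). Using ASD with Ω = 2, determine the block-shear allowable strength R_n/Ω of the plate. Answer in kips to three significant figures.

Shear plane L_v = 0.625 + 3·1.375 = 4.75 in; A_gv = 4.75 × 0.25 = 1.188 in².
A_nv = (4.75 − 3.5·0.625) × 0.25 = 0.6406 in².
A_nt = (0.875 − 0.5·0.625) × 0.25 = 0.1406 in².
0.6 F_u A_nv = 26.91 kips; 0.6 F_y A_gv = 35.62 kips → shear rupture governs the shear term.
R_n = 26.91 + 1.0 × 70 × 0.1406 = 36.75 kips.
Allowable strength R_n/Ω = 36.75 / 2 = 18.4 kips.

18.4 kips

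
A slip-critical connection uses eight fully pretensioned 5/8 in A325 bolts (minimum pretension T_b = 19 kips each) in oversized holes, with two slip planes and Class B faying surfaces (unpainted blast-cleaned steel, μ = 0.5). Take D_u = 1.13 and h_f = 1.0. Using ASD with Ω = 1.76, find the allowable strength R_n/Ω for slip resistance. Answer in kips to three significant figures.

R_n = μ · D_u · h_f · T_b · n_s · n_b = 0.5 × 1.13 × 1.0 × 19 × 2 × 8 = 171.8 kips.
Allowable strength R_n/Ω = 171.8 / 1.76 = 97.6 kips.

97.6 kips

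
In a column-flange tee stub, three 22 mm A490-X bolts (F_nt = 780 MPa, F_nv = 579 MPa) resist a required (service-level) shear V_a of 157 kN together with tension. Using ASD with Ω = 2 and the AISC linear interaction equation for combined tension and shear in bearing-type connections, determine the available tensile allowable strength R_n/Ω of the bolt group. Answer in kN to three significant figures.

367 kN

A_b = π·22²/4 = 380.1 mm²; f_rv = 157 × 1000 / (3 × 380.1) = 137.7 MPa.
F'_nt = 1.3 F_nt − (Ω F_nt / F_nv) f_rv = 1.3·780 − (2·780/579)·137.7 = 643.1 MPa, capped at F_nt → F'_nt = 643.1 MPa.
R_n = F'_nt · A_b · n = 643.1 × 380.1 × 3 / 1000 = 733.4 kN.
Allowable strength R_n/Ω = 733.4 / 2 = 367 kN.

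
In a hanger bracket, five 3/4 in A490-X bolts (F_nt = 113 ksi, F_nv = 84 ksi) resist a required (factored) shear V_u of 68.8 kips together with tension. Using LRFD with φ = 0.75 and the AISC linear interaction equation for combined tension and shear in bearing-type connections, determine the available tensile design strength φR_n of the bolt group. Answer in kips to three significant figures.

151 kips

A_b = π·0.75²/4 = 0.4418 in²; f_rv = 68.8 / (5 × 0.4418) = 31.15 ksi.
F'_nt = 1.3 F_nt − (F_nt / φF_nv) f_rv = 1.3·113 − (113/(0.75·84))·31.15 = 91.03 ksi, capped at F_nt → F'_nt = 91.03 ksi.
R_n = F'_nt · A_b · n = 91.03 × 0.4418 × 5 = 201.1 kips.
Design strength φR_n = 0.75 × 201.1 = 151 kips.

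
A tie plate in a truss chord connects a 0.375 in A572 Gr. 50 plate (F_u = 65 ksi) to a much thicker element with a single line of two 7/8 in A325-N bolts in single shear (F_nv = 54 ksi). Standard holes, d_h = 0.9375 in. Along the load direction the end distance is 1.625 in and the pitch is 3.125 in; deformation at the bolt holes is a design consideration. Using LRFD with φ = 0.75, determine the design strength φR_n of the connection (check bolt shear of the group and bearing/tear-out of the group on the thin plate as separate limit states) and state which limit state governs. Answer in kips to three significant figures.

48.7 kips (bolt shear governs)

Bolt shear: A_b = π·0.875²/4 = 0.6013 in²; R_n = 54 × 0.6013 × 2 × 1 = 64.94 kips → 0.75 × 64.94 = 48.7 kips.
Bearing (1.2 l_c t F_u ≤ 2.4 d t F_u): upper limit = 2.4·0.875·0.375·65 = 51.19 kips.
  Edge l_c = 1.625 − 0.9375/2 = 1.156 → r_n = 33.82 kips; interior l_c = 3.125 − 0.9375 = 2.188 → r_n = 51.19 kips.
  R_n,bearing = 1·33.82 + 1·51.19 = 85.01 kips → 0.75 × 85.01 = 63.8 kips.
Bolt shear governs: 48.7 kips.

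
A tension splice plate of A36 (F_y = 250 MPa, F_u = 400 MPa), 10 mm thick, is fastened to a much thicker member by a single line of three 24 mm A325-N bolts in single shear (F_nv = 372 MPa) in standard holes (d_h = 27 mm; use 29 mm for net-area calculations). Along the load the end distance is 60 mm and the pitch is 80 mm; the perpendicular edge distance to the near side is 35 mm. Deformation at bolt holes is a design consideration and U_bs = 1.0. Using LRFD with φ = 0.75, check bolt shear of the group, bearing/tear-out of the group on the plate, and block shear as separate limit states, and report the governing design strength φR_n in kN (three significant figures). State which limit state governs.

Bolt shear: A_b = π·24²/4 = 452.4 mm²; R_n = 372 × 452.4 × 3 × 1 / 1000 = 504.9 kN → 0.75 × 504.9 = 379 kN.
Bearing: edge l_c = 46.5, r_n = 223.2 kN; interior l_c = 53, r_n = 230.4 kN; R_n = 223.2 + 2·230.4 = 684 kN → 513 kN.
Block shear: A_gv = 2200, A_nv = 1475, A_nt = 205 mm²; R_n = min(0.6F_uA_nv, 0.6F_yA_gv) + U_bs·F_u·A_nt = 412 kN → 309 kN.
Block shear governs: 309 kN.

309 kN (block shear governs)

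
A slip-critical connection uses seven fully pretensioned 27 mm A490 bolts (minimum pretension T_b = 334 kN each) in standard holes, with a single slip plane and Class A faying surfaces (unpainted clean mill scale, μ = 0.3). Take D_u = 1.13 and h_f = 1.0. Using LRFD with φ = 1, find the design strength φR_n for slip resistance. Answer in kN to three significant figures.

R_n = μ · D_u · h_f · T_b · n_s · n_b = 0.3 × 1.13 × 1.0 × 334 × 1 × 7 = 792.6 kN.
Design strength φR_n = 1 × 792.6 = 793 kN.

793 kN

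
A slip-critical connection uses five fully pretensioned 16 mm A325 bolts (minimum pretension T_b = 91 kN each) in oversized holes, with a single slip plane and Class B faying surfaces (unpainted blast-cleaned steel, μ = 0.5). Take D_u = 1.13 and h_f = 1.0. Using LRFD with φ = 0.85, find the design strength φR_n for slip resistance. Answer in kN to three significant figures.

R_n = μ · D_u · h_f · T_b · n_s · n_b = 0.5 × 1.13 × 1.0 × 91 × 1 × 5 = 257.1 kN.
Design strength φR_n = 0.85 × 257.1 = 219 kN.

219 kN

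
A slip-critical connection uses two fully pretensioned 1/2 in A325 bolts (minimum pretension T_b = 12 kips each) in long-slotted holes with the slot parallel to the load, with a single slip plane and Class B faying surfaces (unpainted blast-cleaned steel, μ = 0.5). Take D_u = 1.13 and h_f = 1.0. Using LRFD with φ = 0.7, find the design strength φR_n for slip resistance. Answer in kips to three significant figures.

R_n = μ · D_u · h_f · T_b · n_s · n_b = 0.5 × 1.13 × 1.0 × 12 × 1 × 2 = 13.56 kips.
Design strength φR_n = 0.7 × 13.56 = 9.49 kips.

9.49 kips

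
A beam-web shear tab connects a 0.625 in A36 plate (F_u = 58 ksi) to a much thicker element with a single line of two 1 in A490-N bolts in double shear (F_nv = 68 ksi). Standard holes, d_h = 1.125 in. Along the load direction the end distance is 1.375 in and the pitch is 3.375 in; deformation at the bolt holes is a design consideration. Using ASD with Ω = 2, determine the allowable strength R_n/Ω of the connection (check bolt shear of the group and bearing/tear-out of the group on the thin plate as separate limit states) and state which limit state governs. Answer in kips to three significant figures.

61.2 kips (bearing governs)

Bolt shear: A_b = π·1²/4 = 0.7854 in²; R_n = 68 × 0.7854 × 2 × 2 = 213.6 kips → 213.6 / 2 = 107 kips.
Bearing (1.2 l_c t F_u ≤ 2.4 d t F_u): upper limit = 2.4·1·0.625·58 = 87 kips.
  Edge l_c = 1.375 − 1.125/2 = 0.8125 → r_n = 35.34 kips; interior l_c = 3.375 − 1.125 = 2.25 → r_n = 87 kips.
  R_n,bearing = 1·35.34 + 1·87 = 122.3 kips → 122.3 / 2 = 61.2 kips.
Bearing governs: 61.2 kips.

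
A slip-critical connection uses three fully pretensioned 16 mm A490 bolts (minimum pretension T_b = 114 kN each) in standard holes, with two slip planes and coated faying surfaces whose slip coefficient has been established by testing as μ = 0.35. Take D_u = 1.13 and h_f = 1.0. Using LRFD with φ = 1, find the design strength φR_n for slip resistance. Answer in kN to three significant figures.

271 kN

R_n = μ · D_u · h_f · T_b · n_s · n_b = 0.35 × 1.13 × 1.0 × 114 × 2 × 3 = 270.5 kN.
Design strength φR_n = 1 × 270.5 = 271 kN.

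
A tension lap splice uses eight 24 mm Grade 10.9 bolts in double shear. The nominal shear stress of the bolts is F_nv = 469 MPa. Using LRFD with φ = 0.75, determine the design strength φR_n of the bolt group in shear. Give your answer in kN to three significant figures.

2550 kN

A_b = π × 24² / 4 = 452.4 mm².
R_n = F_nv · A_b · n · n_s = 469 × 452.4 × 8 × 2 / 1000 = 3395 kN.
Design strength φR_n = 0.75 × 3395 = 2550 kN.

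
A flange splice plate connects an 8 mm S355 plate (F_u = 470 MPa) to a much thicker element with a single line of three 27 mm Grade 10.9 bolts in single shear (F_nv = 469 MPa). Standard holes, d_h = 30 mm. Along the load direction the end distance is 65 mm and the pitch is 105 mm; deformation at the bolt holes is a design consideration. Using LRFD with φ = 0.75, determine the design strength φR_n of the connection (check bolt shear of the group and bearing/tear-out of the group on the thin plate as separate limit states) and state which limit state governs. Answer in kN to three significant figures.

Bolt shear: A_b = π·27²/4 = 572.6 mm²; R_n = 469 × 572.6 × 3 × 1 / 1000 = 805.6 kN → 0.75 × 805.6 = 604 kN.
Bearing (1.2 l_c t F_u ≤ 2.4 d t F_u): upper limit = 2.4·27·8·470 / 1000 = 243.6 kN.
  Edge l_c = 65 − 30/2 = 50 → r_n = 225.6 kN; interior l_c = 105 − 30 = 75 → r_n = 243.6 kN.
  R_n,bearing = 1·225.6 + 2·243.6 = 712.9 kN → 0.75 × 712.9 = 535 kN.
Bearing governs: 535 kN.

535 kN (bearing governs)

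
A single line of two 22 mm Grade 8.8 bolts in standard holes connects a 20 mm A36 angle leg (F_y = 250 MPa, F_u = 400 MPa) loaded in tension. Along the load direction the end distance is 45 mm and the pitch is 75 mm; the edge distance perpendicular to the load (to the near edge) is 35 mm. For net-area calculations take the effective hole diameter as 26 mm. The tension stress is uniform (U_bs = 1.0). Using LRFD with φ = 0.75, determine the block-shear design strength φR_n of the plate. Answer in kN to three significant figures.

402 kN

Shear plane L_v = 45 + 1·75 = 120 mm; A_gv = 120 × 20 = 2400 mm².
A_nv = (120 − 1.5·26) × 20 = 1620 mm².
A_nt = (35 − 0.5·26) × 20 = 440 mm².
0.6 F_u A_nv = 388.8 kN; 0.6 F_y A_gv = 360 kN → shear yielding governs the shear term.
R_n = 360 + 1.0 × 400 × 440 / 1000 = 536 kN.
Design strength φR_n = 0.75 × 536 = 402 kN.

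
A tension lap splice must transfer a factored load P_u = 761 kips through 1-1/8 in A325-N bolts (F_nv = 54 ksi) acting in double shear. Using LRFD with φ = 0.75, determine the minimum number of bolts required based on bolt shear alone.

A_b = π·1.125²/4 = 0.994 in².
Per-bolt design strength φR_n = 0.75 × 54 × 0.994 × 2 = 80.52 kips.
n ≥ 761 / 80.52 = 9.452 → use 10 bolts.

10 bolts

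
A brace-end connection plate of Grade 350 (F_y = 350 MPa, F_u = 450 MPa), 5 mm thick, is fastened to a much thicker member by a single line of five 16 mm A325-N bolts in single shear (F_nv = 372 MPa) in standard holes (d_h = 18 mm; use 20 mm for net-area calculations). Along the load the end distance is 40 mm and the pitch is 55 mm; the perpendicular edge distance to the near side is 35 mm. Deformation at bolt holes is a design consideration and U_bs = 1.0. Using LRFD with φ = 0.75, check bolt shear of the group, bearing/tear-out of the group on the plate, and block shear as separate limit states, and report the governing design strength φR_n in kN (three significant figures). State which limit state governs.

Bolt shear: A_b = π·16²/4 = 201.1 mm²; R_n = 372 × 201.1 × 5 × 1 / 1000 = 374 kN → 0.75 × 374 = 280 kN.
Bearing: edge l_c = 31, r_n = 83.7 kN; interior l_c = 37, r_n = 86.4 kN; R_n = 83.7 + 4·86.4 = 429.3 kN → 322 kN.
Block shear: A_gv = 1300, A_nv = 850, A_nt = 125 mm²; R_n = min(0.6F_uA_nv, 0.6F_yA_gv) + U_bs·F_u·A_nt = 285.8 kN → 214 kN.
Block shear governs: 214 kN.

214 kN (block shear governs)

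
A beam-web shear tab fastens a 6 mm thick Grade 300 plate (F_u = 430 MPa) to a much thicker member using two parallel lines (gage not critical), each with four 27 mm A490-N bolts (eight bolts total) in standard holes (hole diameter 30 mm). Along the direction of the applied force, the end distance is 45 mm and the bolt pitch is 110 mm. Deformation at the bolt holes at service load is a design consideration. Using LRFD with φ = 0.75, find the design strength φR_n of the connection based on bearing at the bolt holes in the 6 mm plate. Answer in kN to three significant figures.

892 kN

Per bolt r_n = 1.2 l_c t F_u ≤ 2.4 d t F_u; upper limit = 2.4 × 27 × 6 × 430 / 1000 = 167.2 kN.
Edge bolt: l_c = 45 − 30/2 = 30 mm → 1.2 × 30 × 6 × 430 / 1000 = 92.88 → r_n = 92.88 kN.
Interior bolts: l_c = 110 − 30 = 80 mm → 1.2 × 80 × 6 × 430 / 1000 = 247.7 → r_n = 167.2 kN.
R_n = 2 × 92.88 + 6 × 167.2 = 1189 kN.
Design strength φR_n = 0.75 × 1189 = 892 kN.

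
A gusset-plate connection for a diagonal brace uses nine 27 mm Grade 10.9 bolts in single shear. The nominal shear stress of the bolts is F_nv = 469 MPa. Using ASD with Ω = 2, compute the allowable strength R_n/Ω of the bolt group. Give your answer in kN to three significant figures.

A_b = π × 27² / 4 = 572.6 mm².
R_n = F_nv · A_b · n · n_s = 469 × 572.6 × 9 × 1 / 1000 = 2417 kN.
Allowable strength R_n/Ω = 2417 / 2 = 1210 kN.

1210 kN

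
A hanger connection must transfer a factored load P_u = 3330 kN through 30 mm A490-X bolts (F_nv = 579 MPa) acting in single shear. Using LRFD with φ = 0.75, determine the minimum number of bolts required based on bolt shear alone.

11 bolts

A_b = π·30²/4 = 706.9 mm².
Per-bolt design strength φR_n = 0.75 × 579 × 706.9 × 1 / 1000 = 307 kN.
n ≥ 3330 / 307 = 10.85 → use 11 bolts.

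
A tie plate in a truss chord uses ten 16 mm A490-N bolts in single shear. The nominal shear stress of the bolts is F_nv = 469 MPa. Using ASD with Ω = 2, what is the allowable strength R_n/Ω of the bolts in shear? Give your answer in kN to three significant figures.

A_b = π × 16² / 4 = 201.1 mm².
R_n = F_nv · A_b · n · n_s = 469 × 201.1 × 10 × 1 / 1000 = 943 kN.
Allowable strength R_n/Ω = 943 / 2 = 471 kN.

471 kN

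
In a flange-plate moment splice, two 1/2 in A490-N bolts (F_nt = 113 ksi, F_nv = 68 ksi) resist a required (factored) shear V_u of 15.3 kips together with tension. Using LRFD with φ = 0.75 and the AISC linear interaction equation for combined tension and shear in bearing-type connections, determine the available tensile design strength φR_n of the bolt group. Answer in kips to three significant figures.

17.8 kips

A_b = π·0.5²/4 = 0.1963 in²; f_rv = 15.3 / (2 × 0.1963) = 38.96 ksi.
F'_nt = 1.3 F_nt − (F_nt / φF_nv) f_rv = 1.3·113 − (113/(0.75·68))·38.96 = 60.57 ksi, capped at F_nt → F'_nt = 60.57 ksi.
R_n = F'_nt · A_b · n = 60.57 × 0.1963 × 2 = 23.79 kips.
Design strength φR_n = 0.75 × 23.79 = 17.8 kips.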